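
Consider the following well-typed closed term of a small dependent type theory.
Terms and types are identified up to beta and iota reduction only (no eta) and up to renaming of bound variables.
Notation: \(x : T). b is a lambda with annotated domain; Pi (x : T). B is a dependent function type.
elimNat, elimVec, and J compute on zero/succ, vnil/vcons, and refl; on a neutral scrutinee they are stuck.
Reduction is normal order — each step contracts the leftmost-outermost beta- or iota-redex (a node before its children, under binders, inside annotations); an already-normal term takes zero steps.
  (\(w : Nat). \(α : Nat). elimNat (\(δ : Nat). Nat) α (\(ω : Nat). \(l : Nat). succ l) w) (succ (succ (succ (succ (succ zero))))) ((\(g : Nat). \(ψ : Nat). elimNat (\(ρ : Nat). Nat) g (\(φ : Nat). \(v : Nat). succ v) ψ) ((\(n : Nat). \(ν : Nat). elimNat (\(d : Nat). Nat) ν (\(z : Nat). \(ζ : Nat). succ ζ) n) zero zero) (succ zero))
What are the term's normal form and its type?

normal form:
  succ (succ (succ (succ (succ (succ zero)))))
inferred type:
  Nat


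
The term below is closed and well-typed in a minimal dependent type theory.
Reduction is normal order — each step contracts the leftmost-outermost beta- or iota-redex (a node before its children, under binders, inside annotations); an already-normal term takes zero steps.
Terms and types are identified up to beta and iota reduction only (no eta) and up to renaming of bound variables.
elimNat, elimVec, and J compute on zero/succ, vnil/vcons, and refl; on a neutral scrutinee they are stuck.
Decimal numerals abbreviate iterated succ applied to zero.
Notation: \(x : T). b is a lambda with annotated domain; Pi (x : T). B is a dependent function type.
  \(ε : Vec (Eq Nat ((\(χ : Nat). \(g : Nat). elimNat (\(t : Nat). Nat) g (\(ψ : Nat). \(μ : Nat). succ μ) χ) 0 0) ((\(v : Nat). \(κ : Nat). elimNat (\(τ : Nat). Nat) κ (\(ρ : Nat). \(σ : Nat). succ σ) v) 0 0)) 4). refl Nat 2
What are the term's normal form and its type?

resulting normal form:
  \(ε : Vec (Eq Nat 0 0) 4). refl Nat 2
inferred type:
  Pi (ε : Vec (Eq Nat 0 0) 4). Eq Nat 2 2
observation: 6 normal-order steps normalize the term, beginning with a beta-redex.


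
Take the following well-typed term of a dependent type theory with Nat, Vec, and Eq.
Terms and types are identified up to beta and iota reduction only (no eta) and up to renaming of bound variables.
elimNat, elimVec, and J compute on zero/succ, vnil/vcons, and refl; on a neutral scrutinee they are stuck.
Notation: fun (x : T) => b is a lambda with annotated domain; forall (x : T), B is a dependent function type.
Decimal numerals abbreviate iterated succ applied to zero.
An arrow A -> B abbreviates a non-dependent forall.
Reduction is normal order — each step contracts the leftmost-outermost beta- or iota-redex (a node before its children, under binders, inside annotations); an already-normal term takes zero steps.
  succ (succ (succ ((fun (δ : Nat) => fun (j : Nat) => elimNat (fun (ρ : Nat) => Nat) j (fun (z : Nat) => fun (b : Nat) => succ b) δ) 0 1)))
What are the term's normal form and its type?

resulting normal form:
  4
type:
  Nat


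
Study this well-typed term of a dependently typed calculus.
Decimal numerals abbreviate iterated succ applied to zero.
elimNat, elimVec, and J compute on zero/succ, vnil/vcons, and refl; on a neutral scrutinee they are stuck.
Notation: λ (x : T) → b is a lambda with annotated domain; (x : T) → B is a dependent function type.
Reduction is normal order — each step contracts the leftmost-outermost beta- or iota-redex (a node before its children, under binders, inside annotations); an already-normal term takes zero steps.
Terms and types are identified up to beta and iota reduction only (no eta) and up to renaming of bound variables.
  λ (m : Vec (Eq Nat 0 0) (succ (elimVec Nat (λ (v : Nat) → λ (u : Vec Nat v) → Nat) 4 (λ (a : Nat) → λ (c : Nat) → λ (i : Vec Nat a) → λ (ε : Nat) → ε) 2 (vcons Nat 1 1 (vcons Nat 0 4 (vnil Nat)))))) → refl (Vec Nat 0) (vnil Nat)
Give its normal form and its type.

reduced normal form:
  λ (m : Vec (Eq Nat 0 0) 5) → refl (Vec Nat 0) (vnil Nat)
type:
  (m : Vec (Eq Nat 0 0) 5) → Eq (Vec Nat 0) (vnil Nat) (vnil Nat)
observation: normalization takes exactly 11 steps under the normal-order strategy.


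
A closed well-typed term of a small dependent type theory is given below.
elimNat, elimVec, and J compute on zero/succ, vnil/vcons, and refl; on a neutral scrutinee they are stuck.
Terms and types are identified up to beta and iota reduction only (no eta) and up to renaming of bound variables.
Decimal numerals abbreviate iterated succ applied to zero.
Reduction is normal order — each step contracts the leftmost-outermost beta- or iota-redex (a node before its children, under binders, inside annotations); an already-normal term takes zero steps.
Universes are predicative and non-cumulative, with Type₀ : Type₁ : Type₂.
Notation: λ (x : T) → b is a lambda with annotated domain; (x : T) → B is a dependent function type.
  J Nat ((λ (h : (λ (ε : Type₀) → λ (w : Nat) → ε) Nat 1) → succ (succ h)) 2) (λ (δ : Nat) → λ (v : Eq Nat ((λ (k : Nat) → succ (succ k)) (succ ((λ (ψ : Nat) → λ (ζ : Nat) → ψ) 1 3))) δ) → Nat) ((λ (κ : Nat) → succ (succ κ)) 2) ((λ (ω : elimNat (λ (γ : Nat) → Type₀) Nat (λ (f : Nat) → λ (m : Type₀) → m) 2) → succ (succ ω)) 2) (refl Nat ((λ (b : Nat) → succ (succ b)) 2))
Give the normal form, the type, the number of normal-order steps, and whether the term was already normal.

normal form:
  4
inferred type:
  Nat
steps to reach normal form (normal order): 2
term was already normal: no
first contracted redex: a J iota-redex


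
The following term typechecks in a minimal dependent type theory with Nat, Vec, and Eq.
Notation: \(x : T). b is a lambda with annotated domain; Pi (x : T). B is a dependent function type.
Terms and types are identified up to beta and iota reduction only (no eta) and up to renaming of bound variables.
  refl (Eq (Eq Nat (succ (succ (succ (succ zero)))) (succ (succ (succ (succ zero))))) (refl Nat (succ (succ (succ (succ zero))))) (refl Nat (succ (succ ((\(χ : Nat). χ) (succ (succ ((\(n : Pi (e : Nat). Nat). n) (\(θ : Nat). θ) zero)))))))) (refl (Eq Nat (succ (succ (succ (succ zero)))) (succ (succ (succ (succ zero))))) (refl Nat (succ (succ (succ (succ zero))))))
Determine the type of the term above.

the term's type:
  Eq (Eq (Eq Nat (succ (succ (succ (succ zero)))) (succ (succ (succ (succ zero))))) (refl Nat (succ (succ (succ (succ zero))))) (refl Nat (succ (succ (succ (succ zero)))))) (refl (Eq Nat (succ (succ (succ (succ zero)))) (succ (succ (succ (succ zero))))) (refl Nat (succ (succ (succ (succ zero)))))) (refl (Eq Nat (succ (succ (succ (succ zero)))) (succ (succ (succ (succ zero))))) (refl Nat (succ (succ (succ (succ zero))))))


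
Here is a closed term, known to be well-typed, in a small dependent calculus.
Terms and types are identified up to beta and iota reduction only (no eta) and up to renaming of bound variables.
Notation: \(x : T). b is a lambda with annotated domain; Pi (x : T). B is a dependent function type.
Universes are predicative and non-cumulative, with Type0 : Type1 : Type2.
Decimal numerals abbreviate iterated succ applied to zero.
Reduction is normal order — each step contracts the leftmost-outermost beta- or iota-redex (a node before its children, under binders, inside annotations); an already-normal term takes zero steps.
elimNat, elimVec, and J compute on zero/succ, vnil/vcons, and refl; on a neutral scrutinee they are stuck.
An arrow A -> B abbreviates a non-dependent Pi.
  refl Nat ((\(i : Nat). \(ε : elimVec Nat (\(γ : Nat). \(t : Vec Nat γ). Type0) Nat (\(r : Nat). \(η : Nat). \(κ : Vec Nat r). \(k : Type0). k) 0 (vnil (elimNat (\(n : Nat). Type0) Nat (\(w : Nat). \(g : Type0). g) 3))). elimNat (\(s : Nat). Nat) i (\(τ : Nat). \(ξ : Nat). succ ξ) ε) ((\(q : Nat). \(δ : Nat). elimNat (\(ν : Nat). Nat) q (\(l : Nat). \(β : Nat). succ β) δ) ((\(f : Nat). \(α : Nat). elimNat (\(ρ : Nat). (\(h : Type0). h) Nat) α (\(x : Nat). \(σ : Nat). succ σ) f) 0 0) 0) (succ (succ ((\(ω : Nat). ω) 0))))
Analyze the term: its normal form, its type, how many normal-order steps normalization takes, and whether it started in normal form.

reduced normal form:
  refl Nat 2
inferred type:
  Eq Nat 2 2
steps to reach normal form (normal order): 16
term was already normal: no
first redex: a beta-redex


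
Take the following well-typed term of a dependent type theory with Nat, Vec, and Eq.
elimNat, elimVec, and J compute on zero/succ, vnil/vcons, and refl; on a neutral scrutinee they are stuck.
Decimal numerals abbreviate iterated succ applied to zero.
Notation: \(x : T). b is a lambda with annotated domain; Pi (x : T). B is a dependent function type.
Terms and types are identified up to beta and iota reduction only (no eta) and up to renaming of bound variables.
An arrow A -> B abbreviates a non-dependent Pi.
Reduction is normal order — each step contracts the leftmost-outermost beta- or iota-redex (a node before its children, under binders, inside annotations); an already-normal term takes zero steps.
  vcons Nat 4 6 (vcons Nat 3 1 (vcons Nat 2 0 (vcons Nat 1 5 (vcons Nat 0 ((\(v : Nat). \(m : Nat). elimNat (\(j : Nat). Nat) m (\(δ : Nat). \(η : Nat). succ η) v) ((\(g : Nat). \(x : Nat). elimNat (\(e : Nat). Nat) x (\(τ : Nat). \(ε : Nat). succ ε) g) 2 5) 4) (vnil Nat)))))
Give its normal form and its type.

resulting normal form:
  vcons Nat 4 6 (vcons Nat 3 1 (vcons Nat 2 0 (vcons Nat 1 5 (vcons Nat 0 11 (vnil Nat)))))
inferred type:
  Vec Nat 5


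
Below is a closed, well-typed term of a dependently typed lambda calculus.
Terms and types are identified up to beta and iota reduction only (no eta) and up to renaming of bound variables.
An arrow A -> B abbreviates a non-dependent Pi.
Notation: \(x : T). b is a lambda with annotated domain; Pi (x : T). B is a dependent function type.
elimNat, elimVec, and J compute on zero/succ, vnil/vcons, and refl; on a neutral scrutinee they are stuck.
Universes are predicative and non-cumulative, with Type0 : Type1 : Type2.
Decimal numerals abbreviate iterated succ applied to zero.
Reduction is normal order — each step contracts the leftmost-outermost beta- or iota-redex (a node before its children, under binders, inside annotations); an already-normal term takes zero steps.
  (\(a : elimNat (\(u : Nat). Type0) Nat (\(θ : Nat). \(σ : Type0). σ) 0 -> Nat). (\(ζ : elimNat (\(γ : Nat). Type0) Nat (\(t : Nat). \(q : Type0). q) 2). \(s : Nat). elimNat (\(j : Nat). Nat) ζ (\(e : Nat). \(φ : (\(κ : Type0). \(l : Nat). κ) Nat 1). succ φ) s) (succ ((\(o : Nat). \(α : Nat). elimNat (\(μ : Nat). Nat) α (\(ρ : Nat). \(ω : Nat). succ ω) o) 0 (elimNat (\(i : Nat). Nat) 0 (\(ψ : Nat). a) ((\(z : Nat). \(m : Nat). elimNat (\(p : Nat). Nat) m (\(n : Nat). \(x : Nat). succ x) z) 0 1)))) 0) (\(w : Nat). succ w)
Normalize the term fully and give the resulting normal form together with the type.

resulting normal form:
  2
inferred type:
  Nat


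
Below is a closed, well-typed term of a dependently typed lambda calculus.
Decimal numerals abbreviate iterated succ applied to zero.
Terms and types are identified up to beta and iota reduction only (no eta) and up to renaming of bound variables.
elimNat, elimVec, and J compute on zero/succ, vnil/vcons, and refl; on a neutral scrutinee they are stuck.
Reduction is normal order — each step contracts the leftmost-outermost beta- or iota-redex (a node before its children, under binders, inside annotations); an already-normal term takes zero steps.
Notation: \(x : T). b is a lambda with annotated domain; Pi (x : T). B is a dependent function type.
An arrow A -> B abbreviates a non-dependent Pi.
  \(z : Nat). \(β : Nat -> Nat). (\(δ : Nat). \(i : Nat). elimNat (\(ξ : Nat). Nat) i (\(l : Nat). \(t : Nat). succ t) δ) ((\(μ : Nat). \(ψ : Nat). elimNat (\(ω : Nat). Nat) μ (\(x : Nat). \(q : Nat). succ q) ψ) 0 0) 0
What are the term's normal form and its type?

reduced normal form:
  \(z : Nat). \(β : Nat -> Nat). 0
the term's type:
  Nat -> (Nat -> Nat) -> Nat


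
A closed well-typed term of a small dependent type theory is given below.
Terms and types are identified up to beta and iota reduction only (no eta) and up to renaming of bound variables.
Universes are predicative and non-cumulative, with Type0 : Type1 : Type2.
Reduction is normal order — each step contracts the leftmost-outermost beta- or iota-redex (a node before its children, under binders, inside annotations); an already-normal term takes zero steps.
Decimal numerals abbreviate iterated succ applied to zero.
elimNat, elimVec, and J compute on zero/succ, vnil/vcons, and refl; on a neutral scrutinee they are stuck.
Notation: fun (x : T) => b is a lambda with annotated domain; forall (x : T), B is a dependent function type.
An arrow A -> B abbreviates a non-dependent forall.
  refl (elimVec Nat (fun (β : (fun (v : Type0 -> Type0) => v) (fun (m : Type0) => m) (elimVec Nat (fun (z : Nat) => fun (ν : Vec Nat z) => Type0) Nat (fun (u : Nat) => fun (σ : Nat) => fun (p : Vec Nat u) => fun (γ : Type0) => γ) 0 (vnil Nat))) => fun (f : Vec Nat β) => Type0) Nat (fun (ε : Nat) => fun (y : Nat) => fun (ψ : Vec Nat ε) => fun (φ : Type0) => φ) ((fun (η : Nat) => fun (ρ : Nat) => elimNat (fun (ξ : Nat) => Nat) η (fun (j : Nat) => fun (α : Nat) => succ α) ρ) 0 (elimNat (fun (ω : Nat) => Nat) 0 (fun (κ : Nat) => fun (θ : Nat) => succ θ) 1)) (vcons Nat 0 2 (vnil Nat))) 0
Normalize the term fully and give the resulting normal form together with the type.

resulting normal form:
  refl Nat 0
inferred type:
  Eq Nat 0 0


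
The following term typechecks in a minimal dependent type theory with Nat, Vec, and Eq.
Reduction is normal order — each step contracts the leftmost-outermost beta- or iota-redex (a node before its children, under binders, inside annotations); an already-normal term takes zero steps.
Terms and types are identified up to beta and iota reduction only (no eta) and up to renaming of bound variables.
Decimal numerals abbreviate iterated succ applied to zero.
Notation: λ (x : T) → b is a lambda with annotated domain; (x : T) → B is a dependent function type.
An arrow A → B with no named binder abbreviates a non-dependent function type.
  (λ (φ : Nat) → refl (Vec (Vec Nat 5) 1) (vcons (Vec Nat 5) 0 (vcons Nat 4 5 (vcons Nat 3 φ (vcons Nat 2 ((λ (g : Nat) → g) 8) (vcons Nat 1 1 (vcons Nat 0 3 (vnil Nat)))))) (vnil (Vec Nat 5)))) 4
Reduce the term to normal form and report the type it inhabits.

normal form:
  refl (Vec (Vec Nat 5) 1) (vcons (Vec Nat 5) 0 (vcons Nat 4 5 (vcons Nat 3 4 (vcons Nat 2 8 (vcons Nat 1 1 (vcons Nat 0 3 (vnil Nat)))))) (vnil (Vec Nat 5)))
inferred type:
  Eq (Vec (Vec Nat 5) 1) (vcons (Vec Nat 5) 0 (vcons Nat 4 5 (vcons Nat 3 4 (vcons Nat 2 8 (vcons Nat 1 1 (vcons Nat 0 3 (vnil Nat)))))) (vnil (Vec Nat 5))) (vcons (Vec Nat 5) 0 (vcons Nat 4 5 (vcons Nat 3 4 (vcons Nat 2 8 (vcons Nat 1 1 (vcons Nat 0 3 (vnil Nat)))))) (vnil (Vec Nat 5)))
observation: contracting a beta-redex first, the term normalizes in 2 steps.


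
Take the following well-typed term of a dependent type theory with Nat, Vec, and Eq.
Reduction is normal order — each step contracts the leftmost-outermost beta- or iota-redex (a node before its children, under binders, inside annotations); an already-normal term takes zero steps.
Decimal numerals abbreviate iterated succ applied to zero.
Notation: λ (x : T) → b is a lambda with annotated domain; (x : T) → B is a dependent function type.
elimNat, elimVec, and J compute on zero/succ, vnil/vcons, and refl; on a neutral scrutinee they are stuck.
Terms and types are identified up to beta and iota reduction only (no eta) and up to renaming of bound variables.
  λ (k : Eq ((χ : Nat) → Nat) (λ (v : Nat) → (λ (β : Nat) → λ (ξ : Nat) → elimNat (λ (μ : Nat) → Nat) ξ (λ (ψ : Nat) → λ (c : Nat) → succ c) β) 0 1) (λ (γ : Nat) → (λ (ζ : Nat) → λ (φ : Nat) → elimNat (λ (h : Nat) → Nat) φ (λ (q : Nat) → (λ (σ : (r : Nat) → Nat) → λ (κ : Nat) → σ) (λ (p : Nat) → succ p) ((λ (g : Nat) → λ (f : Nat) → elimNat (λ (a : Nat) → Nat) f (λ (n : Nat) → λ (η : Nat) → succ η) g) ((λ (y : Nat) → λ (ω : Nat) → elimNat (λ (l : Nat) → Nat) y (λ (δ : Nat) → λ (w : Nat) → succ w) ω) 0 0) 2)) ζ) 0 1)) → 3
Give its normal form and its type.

reduced normal form:
  λ (k : Eq ((χ : Nat) → Nat) (λ (v : Nat) → 1) (λ (β : Nat) → 1)) → 3
the term's type:
  (k : Eq ((χ : Nat) → Nat) (λ (v : Nat) → 1) (λ (β : Nat) → 1)) → Nat
observation: the leftmost-outermost redex is a beta-redex, and normalization takes 6 steps.


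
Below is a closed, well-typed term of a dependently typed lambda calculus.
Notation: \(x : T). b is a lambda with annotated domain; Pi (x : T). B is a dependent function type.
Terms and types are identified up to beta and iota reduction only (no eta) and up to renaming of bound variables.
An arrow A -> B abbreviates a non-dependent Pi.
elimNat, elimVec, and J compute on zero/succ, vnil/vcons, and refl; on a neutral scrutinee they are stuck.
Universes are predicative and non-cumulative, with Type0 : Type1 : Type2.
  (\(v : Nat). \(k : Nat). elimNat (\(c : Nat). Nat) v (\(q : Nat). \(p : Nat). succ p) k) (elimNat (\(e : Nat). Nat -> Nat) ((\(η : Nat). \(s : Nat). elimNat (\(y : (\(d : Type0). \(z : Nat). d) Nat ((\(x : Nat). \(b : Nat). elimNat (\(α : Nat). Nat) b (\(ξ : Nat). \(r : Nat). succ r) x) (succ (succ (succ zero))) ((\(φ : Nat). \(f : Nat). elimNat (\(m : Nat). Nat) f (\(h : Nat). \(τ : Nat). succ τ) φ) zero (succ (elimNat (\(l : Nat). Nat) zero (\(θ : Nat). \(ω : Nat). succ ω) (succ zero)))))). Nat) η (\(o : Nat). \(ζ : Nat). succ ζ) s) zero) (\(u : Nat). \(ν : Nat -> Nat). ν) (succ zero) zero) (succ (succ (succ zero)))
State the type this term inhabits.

type:
  Nat


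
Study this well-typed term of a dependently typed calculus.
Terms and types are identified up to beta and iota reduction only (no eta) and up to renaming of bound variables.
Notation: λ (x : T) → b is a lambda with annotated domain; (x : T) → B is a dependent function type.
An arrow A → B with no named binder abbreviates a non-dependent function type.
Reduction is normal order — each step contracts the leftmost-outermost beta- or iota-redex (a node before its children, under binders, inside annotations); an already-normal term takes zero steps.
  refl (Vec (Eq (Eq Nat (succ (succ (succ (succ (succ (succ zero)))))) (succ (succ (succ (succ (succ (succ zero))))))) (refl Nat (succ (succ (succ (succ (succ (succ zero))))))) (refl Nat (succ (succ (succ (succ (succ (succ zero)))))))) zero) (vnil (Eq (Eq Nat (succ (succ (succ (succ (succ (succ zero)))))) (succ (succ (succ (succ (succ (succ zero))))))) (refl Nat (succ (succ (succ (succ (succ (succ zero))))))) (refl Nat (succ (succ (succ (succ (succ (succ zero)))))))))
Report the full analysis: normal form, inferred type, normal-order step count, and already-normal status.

reduced normal form:
  refl (Vec (Eq (Eq Nat (succ (succ (succ (succ (succ (succ zero)))))) (succ (succ (succ (succ (succ (succ zero))))))) (refl Nat (succ (succ (succ (succ (succ (succ zero))))))) (refl Nat (succ (succ (succ (succ (succ (succ zero)))))))) zero) (vnil (Eq (Eq Nat (succ (succ (succ (succ (succ (succ zero)))))) (succ (succ (succ (succ (succ (succ zero))))))) (refl Nat (succ (succ (succ (succ (succ (succ zero))))))) (refl Nat (succ (succ (succ (succ (succ (succ zero)))))))))
the term's type:
  Eq (Vec (Eq (Eq Nat (succ (succ (succ (succ (succ (succ zero)))))) (succ (succ (succ (succ (succ (succ zero))))))) (refl Nat (succ (succ (succ (succ (succ (succ zero))))))) (refl Nat (succ (succ (succ (succ (succ (succ zero)))))))) zero) (vnil (Eq (Eq Nat (succ (succ (succ (succ (succ (succ zero)))))) (succ (succ (succ (succ (succ (succ zero))))))) (refl Nat (succ (succ (succ (succ (succ (succ zero))))))) (refl Nat (succ (succ (succ (succ (succ (succ zero))))))))) (vnil (Eq (Eq Nat (succ (succ (succ (succ (succ (succ zero)))))) (succ (succ (succ (succ (succ (succ zero))))))) (refl Nat (succ (succ (succ (succ (succ (succ zero))))))) (refl Nat (succ (succ (succ (succ (succ (succ zero)))))))))
steps to reach normal form (normal order): 0
already normal: yes


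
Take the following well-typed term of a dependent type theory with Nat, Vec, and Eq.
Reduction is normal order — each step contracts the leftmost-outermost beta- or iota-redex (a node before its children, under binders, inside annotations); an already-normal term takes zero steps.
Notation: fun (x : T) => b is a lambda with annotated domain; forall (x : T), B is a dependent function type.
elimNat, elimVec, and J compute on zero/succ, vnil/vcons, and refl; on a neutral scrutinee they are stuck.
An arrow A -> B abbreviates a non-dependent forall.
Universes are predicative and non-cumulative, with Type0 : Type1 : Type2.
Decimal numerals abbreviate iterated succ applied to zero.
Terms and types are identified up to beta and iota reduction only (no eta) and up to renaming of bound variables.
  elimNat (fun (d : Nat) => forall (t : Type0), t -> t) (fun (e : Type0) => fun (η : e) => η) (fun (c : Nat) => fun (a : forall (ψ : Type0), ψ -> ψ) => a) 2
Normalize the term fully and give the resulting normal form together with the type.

normal form:
  fun (d : Type0) => fun (t : d) => t
type:
  forall (d : Type0), d -> d


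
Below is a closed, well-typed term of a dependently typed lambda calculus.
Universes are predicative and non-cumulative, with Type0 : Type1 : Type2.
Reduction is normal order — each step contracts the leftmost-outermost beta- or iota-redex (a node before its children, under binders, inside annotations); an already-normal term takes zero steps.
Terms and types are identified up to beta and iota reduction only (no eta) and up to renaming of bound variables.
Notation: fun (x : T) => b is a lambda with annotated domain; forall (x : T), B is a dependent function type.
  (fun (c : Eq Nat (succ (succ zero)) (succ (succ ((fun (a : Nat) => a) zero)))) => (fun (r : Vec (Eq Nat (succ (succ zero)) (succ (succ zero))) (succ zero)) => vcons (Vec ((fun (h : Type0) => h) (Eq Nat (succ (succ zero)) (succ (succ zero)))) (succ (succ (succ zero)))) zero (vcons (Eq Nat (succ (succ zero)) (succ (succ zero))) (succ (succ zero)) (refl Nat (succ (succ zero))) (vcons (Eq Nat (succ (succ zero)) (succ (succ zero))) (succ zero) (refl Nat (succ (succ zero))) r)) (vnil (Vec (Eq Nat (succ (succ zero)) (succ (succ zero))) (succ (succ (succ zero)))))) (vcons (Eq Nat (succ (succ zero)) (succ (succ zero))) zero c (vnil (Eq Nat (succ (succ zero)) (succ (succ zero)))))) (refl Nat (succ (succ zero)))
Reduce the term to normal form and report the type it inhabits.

normal form:
  vcons (Vec (Eq Nat (succ (succ zero)) (succ (succ zero))) (succ (succ (succ zero)))) zero (vcons (Eq Nat (succ (succ zero)) (succ (succ zero))) (succ (succ zero)) (refl Nat (succ (succ zero))) (vcons (Eq Nat (succ (succ zero)) (succ (succ zero))) (succ zero) (refl Nat (succ (succ zero))) (vcons (Eq Nat (succ (succ zero)) (succ (succ zero))) zero (refl Nat (succ (succ zero))) (vnil (Eq Nat (succ (succ zero)) (succ (succ zero))))))) (vnil (Vec (Eq Nat (succ (succ zero)) (succ (succ zero))) (succ (succ (succ zero)))))
inferred type:
  Vec (Vec (Eq Nat (succ (succ zero)) (succ (succ zero))) (succ (succ (succ zero)))) (succ zero)


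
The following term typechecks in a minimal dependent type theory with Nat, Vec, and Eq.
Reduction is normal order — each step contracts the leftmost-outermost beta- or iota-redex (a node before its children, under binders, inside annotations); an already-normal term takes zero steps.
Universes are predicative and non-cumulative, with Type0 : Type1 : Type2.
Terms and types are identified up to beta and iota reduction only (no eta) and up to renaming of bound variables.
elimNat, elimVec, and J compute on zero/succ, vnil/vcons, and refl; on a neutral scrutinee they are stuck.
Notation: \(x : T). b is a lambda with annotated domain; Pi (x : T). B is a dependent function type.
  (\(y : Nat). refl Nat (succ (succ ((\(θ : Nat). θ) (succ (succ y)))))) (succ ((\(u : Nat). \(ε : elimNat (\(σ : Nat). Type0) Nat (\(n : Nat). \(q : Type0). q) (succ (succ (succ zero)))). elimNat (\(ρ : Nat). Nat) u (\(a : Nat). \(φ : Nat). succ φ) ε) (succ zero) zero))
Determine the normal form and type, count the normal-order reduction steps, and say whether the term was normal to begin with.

normal form:
  refl Nat (succ (succ (succ (succ (succ (succ zero))))))
type:
  Eq Nat (succ (succ (succ (succ (succ (succ zero)))))) (succ (succ (succ (succ (succ (succ zero))))))
steps to reach normal form (normal order): 5
started in normal form: no
first contracted redex: a beta-redex


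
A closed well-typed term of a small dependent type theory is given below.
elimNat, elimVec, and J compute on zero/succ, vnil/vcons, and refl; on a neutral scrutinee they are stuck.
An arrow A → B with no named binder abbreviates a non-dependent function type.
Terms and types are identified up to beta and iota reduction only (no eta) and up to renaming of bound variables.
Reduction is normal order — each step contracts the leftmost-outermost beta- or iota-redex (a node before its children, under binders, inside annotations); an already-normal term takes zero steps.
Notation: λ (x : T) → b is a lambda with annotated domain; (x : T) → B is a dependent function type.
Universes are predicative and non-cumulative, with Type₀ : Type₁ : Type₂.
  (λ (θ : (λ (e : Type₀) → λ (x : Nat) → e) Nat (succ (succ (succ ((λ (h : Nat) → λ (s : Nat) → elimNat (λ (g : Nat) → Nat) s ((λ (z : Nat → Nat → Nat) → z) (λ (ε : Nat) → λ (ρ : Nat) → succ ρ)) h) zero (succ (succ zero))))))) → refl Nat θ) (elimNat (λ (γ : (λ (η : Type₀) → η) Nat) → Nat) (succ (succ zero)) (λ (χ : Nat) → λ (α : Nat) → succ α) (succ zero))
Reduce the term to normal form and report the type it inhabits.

normal form:
  refl Nat (succ (succ (succ zero)))
type:
  Eq Nat (succ (succ (succ zero))) (succ (succ (succ zero)))
observation: 5 normal-order steps separate the term from its normal form.


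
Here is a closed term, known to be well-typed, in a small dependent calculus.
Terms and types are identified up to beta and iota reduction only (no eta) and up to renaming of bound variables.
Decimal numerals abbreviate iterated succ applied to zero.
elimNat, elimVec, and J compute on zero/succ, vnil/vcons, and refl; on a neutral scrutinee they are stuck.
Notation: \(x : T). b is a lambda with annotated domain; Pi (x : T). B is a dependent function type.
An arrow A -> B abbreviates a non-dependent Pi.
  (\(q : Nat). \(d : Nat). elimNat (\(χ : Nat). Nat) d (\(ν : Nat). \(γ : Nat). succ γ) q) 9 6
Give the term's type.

type:
  Nat


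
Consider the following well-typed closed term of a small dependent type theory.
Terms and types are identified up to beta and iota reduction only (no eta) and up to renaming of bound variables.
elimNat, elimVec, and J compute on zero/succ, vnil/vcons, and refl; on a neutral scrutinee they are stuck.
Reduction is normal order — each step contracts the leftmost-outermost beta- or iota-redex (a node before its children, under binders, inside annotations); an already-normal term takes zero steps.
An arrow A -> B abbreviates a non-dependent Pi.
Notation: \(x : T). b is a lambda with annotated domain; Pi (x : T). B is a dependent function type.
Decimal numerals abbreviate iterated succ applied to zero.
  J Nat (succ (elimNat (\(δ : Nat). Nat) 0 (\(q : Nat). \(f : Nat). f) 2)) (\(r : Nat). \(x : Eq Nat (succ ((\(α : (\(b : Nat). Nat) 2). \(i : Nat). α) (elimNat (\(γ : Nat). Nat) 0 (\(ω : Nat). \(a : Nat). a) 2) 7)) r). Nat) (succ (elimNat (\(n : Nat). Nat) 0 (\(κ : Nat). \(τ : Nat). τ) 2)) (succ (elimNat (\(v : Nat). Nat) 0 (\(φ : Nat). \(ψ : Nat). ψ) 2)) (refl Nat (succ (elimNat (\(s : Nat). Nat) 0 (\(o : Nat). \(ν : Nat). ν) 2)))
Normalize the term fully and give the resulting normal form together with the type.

normal form:
  1
inferred type:
  Nat


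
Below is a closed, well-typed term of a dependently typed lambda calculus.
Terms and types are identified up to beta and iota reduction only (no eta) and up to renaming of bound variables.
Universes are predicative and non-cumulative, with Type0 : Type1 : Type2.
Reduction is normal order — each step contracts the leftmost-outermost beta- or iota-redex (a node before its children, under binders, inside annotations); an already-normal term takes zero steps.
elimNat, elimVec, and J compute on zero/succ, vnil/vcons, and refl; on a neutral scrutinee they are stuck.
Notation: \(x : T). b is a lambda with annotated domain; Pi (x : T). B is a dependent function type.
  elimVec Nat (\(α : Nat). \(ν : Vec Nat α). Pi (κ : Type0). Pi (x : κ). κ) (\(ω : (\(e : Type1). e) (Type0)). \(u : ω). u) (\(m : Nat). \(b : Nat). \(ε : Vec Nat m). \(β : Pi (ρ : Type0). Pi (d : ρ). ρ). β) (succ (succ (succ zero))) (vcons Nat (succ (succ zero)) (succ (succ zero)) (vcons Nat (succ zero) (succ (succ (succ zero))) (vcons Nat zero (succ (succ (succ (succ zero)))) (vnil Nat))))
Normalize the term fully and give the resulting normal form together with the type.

reduced normal form:
  \(α : Type0). \(ν : α). ν
type:
  Pi (α : Type0). Pi (ν : α). α
observation: contracting an elimVec iota-redex first, the term normalizes in 17 steps.


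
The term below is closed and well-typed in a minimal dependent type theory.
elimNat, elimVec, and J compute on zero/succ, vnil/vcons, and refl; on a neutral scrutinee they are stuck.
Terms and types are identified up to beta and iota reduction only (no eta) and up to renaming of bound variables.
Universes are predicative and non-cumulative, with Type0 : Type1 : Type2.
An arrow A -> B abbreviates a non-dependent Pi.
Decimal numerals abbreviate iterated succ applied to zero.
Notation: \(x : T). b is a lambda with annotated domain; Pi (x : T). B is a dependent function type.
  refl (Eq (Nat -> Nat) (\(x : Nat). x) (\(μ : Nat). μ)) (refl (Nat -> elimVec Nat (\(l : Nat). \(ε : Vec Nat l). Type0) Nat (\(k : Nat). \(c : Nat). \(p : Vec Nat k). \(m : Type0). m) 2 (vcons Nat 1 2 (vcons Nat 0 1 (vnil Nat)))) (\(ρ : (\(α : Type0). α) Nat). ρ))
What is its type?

type:
  Eq (Eq (Nat -> Nat) (\(x : Nat). x) (\(μ : Nat). μ)) (refl (Nat -> Nat) (\(l : Nat). l)) (refl (Nat -> Nat) (\(ε : Nat). ε))


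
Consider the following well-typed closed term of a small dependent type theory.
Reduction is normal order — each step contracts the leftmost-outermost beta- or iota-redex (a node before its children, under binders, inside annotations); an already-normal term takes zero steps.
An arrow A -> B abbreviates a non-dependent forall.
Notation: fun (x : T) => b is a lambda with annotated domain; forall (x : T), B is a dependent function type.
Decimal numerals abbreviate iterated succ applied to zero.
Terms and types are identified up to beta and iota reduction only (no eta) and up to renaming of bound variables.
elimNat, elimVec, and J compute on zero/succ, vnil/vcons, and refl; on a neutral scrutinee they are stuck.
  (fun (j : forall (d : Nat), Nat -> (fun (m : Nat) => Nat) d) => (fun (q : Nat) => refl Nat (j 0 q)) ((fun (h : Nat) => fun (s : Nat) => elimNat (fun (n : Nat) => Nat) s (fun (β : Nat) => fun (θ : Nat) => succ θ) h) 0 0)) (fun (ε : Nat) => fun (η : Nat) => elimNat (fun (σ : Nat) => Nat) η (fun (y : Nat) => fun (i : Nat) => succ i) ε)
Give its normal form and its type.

normal form:
  refl Nat 0
the term's type:
  Eq Nat 0 0
observation: 8 normal-order steps separate the term from its normal form.


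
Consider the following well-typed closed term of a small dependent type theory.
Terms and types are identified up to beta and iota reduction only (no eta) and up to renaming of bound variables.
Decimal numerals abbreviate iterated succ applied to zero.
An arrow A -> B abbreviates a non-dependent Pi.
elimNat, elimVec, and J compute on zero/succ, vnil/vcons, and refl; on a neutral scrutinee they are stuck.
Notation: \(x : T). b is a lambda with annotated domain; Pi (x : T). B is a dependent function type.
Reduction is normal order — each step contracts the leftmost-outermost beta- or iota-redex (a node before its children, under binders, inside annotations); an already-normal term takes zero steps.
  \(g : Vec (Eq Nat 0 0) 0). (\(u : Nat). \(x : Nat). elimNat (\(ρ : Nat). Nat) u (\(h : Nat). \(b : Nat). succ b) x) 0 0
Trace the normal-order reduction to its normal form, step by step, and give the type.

reduction (normal order):
  \(g : Vec (Eq Nat 0 0) 0). (\(u : Nat). \(x : Nat). elimNat (\(ρ : Nat). Nat) u (\(h : Nat). \(b : Nat). succ b) x) 0 0
  ~> \(g : Vec (Eq Nat 0 0) 0). (\(u : Nat). elimNat (\(x : Nat). Nat) 0 (\(ρ : Nat). \(h : Nat). succ h) u) 0
  ~> \(g : Vec (Eq Nat 0 0) 0). elimNat (\(u : Nat). Nat) 0 (\(x : Nat). \(ρ : Nat). succ ρ) 0
  ~> \(g : Vec (Eq Nat 0 0) 0). 0
type:
  Vec (Eq Nat 0 0) 0 -> Nat


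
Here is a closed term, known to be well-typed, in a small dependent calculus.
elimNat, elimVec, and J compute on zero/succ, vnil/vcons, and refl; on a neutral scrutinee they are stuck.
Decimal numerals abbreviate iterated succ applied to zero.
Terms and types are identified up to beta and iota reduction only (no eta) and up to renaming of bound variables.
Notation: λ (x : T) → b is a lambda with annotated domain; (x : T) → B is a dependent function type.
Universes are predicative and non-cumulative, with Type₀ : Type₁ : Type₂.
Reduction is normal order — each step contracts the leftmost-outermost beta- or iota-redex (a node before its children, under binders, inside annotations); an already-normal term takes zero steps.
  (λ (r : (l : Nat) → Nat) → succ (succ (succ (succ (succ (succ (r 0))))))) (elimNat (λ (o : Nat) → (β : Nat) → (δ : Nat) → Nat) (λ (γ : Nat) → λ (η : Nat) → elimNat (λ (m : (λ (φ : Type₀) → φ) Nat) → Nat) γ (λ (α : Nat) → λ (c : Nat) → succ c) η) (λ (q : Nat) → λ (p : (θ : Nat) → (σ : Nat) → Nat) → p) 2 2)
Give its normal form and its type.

reduced normal form:
  8
the term's type:
  Nat
observation: 11 normal-order steps separate the term from its normal form.


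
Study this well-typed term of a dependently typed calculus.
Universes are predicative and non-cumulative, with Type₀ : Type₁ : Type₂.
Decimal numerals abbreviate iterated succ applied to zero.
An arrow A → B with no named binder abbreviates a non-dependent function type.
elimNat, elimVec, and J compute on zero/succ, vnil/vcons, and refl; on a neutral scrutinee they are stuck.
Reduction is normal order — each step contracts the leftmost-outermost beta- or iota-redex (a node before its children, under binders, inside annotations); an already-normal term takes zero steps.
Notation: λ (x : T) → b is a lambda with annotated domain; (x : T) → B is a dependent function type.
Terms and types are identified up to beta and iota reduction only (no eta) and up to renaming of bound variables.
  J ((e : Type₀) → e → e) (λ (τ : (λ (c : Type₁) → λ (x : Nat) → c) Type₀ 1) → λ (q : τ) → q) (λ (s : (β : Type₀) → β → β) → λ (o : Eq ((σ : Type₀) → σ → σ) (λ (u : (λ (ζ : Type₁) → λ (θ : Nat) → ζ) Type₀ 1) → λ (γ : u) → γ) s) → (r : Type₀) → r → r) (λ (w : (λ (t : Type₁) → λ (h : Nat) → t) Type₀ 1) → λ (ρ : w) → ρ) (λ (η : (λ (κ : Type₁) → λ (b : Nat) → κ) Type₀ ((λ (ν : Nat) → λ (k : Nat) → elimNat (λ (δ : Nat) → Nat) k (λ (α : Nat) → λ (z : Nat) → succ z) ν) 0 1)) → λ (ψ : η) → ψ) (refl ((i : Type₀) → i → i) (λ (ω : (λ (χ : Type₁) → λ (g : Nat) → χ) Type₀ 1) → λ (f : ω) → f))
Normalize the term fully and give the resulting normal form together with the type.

resulting normal form:
  λ (e : Type₀) → λ (τ : e) → τ
type:
  (e : Type₀) → e → e
observation: 3 normal-order steps normalize the term, beginning with a J iota-redex.


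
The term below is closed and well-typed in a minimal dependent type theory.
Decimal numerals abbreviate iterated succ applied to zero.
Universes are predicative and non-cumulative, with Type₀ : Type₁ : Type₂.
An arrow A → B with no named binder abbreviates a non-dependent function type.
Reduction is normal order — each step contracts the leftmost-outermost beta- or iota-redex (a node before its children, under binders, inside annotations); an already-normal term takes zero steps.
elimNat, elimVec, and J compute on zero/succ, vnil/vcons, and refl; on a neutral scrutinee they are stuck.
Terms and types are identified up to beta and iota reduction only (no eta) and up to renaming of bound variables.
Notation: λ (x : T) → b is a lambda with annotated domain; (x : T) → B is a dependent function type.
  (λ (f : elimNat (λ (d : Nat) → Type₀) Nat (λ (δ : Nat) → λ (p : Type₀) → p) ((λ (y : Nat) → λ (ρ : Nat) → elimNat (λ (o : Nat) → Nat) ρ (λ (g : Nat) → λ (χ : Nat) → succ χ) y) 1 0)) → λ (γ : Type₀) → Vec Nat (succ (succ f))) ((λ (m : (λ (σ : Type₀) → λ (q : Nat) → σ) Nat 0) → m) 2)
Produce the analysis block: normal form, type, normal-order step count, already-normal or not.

reduced normal form:
  λ (f : Type₀) → Vec Nat 4
the term's type:
  Type₀ → Type₀
steps to reach normal form (normal order): 2
already normal: no
first contracted redex: a beta-redex


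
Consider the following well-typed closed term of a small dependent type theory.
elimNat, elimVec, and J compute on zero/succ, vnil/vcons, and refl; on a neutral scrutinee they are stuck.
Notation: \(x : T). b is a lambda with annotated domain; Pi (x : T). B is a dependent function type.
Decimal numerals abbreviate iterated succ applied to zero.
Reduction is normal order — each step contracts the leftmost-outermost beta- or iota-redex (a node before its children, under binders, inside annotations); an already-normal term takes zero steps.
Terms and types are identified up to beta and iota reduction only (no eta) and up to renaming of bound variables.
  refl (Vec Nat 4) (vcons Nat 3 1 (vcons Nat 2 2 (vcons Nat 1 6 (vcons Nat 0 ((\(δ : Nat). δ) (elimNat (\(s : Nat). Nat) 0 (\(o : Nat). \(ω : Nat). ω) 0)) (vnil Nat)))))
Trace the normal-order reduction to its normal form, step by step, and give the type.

normal-order reduction sequence:
  refl (Vec Nat 4) (vcons Nat 3 1 (vcons Nat 2 2 (vcons Nat 1 6 (vcons Nat 0 ((\(δ : Nat). δ) (elimNat (\(s : Nat). Nat) 0 (\(o : Nat). \(ω : Nat). ω) 0)) (vnil Nat)))))
  ~> refl (Vec Nat 4) (vcons Nat 3 1 (vcons Nat 2 2 (vcons Nat 1 6 (vcons Nat 0 (elimNat (\(δ : Nat). Nat) 0 (\(s : Nat). \(o : Nat). o) 0) (vnil Nat)))))
  ~> refl (Vec Nat 4) (vcons Nat 3 1 (vcons Nat 2 2 (vcons Nat 1 6 (vcons Nat 0 0 (vnil Nat)))))
inferred type:
  Eq (Vec Nat 4) (vcons Nat 3 1 (vcons Nat 2 2 (vcons Nat 1 6 (vcons Nat 0 0 (vnil Nat))))) (vcons Nat 3 1 (vcons Nat 2 2 (vcons Nat 1 6 (vcons Nat 0 0 (vnil Nat)))))


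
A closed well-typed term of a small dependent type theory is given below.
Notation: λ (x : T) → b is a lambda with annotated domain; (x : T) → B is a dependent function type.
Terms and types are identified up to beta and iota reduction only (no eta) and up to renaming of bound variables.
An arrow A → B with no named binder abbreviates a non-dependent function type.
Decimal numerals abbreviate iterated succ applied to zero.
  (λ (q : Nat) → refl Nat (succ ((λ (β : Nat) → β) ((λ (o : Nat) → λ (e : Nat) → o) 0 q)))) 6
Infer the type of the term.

type:
  Eq Nat 1 1


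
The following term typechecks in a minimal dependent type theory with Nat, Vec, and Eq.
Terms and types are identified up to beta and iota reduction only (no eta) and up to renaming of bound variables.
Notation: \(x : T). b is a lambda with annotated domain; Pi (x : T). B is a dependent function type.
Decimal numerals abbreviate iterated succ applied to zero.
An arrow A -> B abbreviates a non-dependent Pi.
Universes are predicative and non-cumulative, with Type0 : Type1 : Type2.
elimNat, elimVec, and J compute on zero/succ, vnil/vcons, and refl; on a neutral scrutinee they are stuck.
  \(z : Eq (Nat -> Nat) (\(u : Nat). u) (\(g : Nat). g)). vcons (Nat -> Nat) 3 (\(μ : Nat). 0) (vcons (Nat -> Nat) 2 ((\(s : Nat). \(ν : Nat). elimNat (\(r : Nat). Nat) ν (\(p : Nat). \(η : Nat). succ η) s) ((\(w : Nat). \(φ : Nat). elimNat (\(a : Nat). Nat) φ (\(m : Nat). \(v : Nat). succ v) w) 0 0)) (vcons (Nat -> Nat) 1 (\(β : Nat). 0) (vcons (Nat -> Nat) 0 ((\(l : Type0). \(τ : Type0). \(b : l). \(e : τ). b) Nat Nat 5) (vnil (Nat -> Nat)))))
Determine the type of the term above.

type:
  Eq (Nat -> Nat) (\(z : Nat). z) (\(u : Nat). u) -> Vec (Nat -> Nat) 4
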